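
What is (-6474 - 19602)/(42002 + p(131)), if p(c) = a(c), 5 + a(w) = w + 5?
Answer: -26076/42133 ≈ -0.61890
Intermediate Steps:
a(w) = w (a(w) = -5 + (w + 5) = -5 + (5 + w) = w)
p(c) = c
(-6474 - 19602)/(42002 + p(131)) = (-6474 - 19602)/(42002 + 131) = -26076/42133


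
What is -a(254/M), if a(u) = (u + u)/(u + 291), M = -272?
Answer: 254/39449 ≈ 0.0064387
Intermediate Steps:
a(u) = 2*u/(291 + u) (a(u) = (2*u)/(291 + u) = 2*u/(291 + u))
-a(254/M) = -2*254/(-272)/(291 + 254/(-272)) = -2*254*(-1/272)/(291 + 254*(-1/272)) = -2*(-127)/(136*(291 - 127/136)) = -2*(-127)/(136*39449/136) = -2*(-127)*136/(136*39449) = -1*(-254/39449) = 254/39449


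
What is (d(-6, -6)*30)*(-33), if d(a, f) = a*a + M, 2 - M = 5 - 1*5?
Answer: -37620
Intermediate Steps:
M = 2 (M = 2 - (5 - 1*5) = 2 - (5 - 5) = 2 - 1*0 = 2 + 0 = 2)
d(a, f) = 2 + a² (d(a, f) = a*a + 2 = a² + 2 = 2 + a²)
(d(-6, -6)*30)*(-33) = ((2 + (-6)²)*30)*(-33) = ((2 + 36)*30)*(-33) = (38*30)*(-33) = 1140*(-33) = -37620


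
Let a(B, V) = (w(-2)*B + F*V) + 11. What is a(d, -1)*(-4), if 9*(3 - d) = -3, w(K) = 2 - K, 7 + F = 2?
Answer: -352/3 ≈ -117.33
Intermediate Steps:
F = -5 (F = -7 + 2 = -5)
d = 10/3 (d = 3 - ⅑*(-3) = 3 + ⅓ = 10/3 ≈ 3.3333)
a(B, V) = 11 - 5*V + 4*B (a(B, V) = ((2 - 1*(-2))*B - 5*V) + 11 = ((2 + 2)*B - 5*V) + 11 = (4*B - 5*V) + 11 = (-5*V + 4*B) + 11 = 11 - 5*V + 4*B)
a(d, -1)*(-4) = (11 - 5*(-1) + 4*(10/3))*(-4) = (11 + 5 + 40/3)*(-4) = (88/3)*(-4) = -352/3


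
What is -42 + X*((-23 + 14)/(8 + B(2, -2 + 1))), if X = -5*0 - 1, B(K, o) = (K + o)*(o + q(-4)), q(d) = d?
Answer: -39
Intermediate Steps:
B(K, o) = (-4 + o)*(K + o) (B(K, o) = (K + o)*(o - 4) = (K + o)*(-4 + o) = (-4 + o)*(K + o))
X = -1 (X = 0 - 1 = -1)
-42 + X*((-23 + 14)/(8 + B(2, -2 + 1))) = -42 - (-23 + 14)/(8 + ((-2 + 1)**2 - 4*2 - 4*(-2 + 1) + 2*(-2 + 1))) = -42 - (-9)/(8 + ((-1)**2 - 8 - 4*(-1) + 2*(-1))) = -42 - (-9)/(8 + (1 - 8 + 4 - 2)) = -42 - (-9)/(8 - 5) = -42 - (-9)/3 = -42 - 1*(-3) = -42 + 3 = -39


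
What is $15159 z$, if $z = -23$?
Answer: $-348657$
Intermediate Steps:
$15159 z = 15159 \left(-23\right) = -348657$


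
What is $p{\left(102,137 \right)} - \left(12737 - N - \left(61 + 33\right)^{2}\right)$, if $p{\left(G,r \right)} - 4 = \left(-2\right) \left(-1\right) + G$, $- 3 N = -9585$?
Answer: $-598$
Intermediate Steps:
$N = 3195$ ($N = \left(- \frac{1}{3}\right) \left(-9585\right) = 3195$)
$p{\left(G,r \right)} = 6 + G$ ($p{\left(G,r \right)} = 4 + \left(\left(-2\right) \left(-1\right) + G\right) = 4 + \left(2 + G\right) = 6 + G$)
$p{\left(102,137 \right)} - \left(12737 - N - \left(61 + 33\right)^{2}\right) = \left(6 + 102\right) - \left(9542 - \left(61 + 33\right)^{2}\right) = 108 - \left(9542 - 8836\right) = 108 + \left(\left(3195 + 8836\right) - 12737\right) = 108 + \left(12031 - 12737\right) = 108 - 706 = -598$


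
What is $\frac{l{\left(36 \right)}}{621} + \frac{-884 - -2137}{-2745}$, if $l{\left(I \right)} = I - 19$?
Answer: $- \frac{81272}{189405} \approx -0.42909$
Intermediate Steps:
$l{\left(I \right)} = -19 + I$
$\frac{l{\left(36 \right)}}{621} + \frac{-884 - -2137}{-2745} = \frac{-19 + 36}{621} + \frac{-884 - -2137}{-2745} = 17 \cdot \frac{1}{621} + \left(-884 + 2137\right) \left(- \frac{1}{2745}\right) = \frac{17}{621} + 1253 \left(- \frac{1}{2745}\right) = \frac{17}{621} - \frac{1253}{2745} = - \frac{81272}{189405}$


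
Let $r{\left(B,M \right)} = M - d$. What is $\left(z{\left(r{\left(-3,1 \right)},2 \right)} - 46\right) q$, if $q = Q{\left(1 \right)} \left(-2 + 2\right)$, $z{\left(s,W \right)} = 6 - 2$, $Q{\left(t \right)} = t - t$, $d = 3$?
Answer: $0$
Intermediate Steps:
$r{\left(B,M \right)} = -3 + M$ ($r{\left(B,M \right)} = M - 3 = -3 + M$)
$Q{\left(t \right)} = 0$
$z{\left(s,W \right)} = 4$
$q = 0$ ($q = 0 \left(-2 + 2\right) = 0 \cdot 0 = 0$)
$\left(z{\left(r{\left(-3,1 \right)},2 \right)} - 46\right) q = \left(4 - 46\right) 0 = \left(-42\right) 0 = 0$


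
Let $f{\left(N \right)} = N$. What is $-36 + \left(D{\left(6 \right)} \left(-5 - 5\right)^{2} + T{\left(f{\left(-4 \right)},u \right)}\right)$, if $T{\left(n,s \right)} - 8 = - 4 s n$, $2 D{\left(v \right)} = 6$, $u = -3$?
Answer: $224$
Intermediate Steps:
$D{\left(v \right)} = 3$ ($D{\left(v \right)} = \frac{1}{2} \cdot 6 = 3$)
$T{\left(n,s \right)} = 8 - 4 n s$ ($T{\left(n,s \right)} = 8 + - 4 s n = 8 - 4 n s$)
$-36 + \left(D{\left(6 \right)} \left(-5 - 5\right)^{2} + T{\left(f{\left(-4 \right)},u \right)}\right) = -36 + \left(3 \left(-5 - 5\right)^{2} + \left(8 - \left(-16\right) \left(-3\right)\right)\right) = -36 + \left(3 \left(-10\right)^{2} + \left(8 - 48\right)\right) = -36 + \left(3 \cdot 100 - 40\right) = -36 + \left(300 - 40\right) = -36 + 260 = 224$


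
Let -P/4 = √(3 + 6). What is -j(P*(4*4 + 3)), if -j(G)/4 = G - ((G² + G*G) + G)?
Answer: -415872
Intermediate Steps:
P = -12 (P = -4*√(3 + 6) = -4*√9 = -4*3 = -12)
j(G) = 8*G² (j(G) = -4*(G - ((G² + G*G) + G)) = -4*(G - ((G² + G²) + G)) = -4*(G - (2*G² + G)) = -4*(G - (G + 2*G²)) = -4*(G + (-G - 2*G²)) = -(-8)*G² = 8*G²)
-j(P*(4*4 + 3)) = -8*(-12*(4*4 + 3))² = -8*(-12*(16 + 3))² = -8*(-12*19)² = -8*(-228)² = -8*51984 = -1*415872 = -415872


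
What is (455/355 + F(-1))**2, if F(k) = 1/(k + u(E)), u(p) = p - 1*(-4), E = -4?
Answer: 400/5041 ≈ 0.079349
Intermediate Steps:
u(p) = 4 + p (u(p) = p + 4 = 4 + p)
F(k) = 1/k (F(k) = 1/(k + (4 - 4)) = 1/(k + 0) = 1/k)
(455/355 + F(-1))**2 = (455/355 + 1/(-1))**2 = (455*(1/355) - 1)**2 = (91/71 - 1)**2 = (20/71)**2 = 400/5041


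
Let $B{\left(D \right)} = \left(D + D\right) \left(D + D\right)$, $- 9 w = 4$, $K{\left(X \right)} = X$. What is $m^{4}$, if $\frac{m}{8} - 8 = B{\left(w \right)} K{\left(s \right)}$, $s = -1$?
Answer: $\frac{476443423277056}{43046721} \approx 1.1068 \cdot 10^{7}$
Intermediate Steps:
$w = - \frac{4}{9}$ ($w = \left(- \frac{1}{9}\right) 4 = - \frac{4}{9} \approx -0.44444$)
$B{\left(D \right)} = 4 D^{2}$ ($B{\left(D \right)} = 2 D 2 D = 4 D^{2}$)
$m = \frac{4672}{81}$ ($m = 64 + 8 \cdot 4 \left(- \frac{4}{9}\right)^{2} \left(-1\right) = 64 + 8 \cdot 4 \cdot \frac{16}{81} \left(-1\right) = 64 + 8 \cdot \frac{64}{81} \left(-1\right) = 64 + 8 \left(- \frac{64}{81}\right) = 64 - \frac{512}{81} = \frac{4672}{81} \approx 57.679$)
$m^{4} = \left(\frac{4672}{81}\right)^{4} = \frac{476443423277056}{43046721}$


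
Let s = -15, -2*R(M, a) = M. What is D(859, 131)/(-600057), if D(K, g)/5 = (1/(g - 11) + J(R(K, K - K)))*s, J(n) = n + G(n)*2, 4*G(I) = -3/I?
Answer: -221358205/4123591704 ≈ -0.053681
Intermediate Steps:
R(M, a) = -M/2
G(I) = -3/(4*I) (G(I) = (-3/I)/4 = -3/(4*I))
J(n) = n - 3/(2*n) (J(n) = n - 3/(4*n)*2 = n - 3/(2*n))
D(K, g) = -225/K - 75/(-11 + g) + 75*K/2 (D(K, g) = 5*((1/(g - 11) + (-K/2 - 3*(-2/K)/2))*(-15)) = 5*((1/(-11 + g) + (-K/2 - (-3)/K))*(-15)) = 5*((1/(-11 + g) + (-K/2 + 3/K))*(-15)) = 5*((1/(-11 + g) + (3/K - K/2))*(-15)) = 5*((1/(-11 + g) + 3/K - K/2)*(-15)) = 5*(-45/K - 15/(-11 + g) + 15*K/2) = -225/K - 75/(-11 + g) + 75*K/2)
D(859, 131)/(-600057) = ((75/2)*(66 + 131*(-6 + 859²) - 1*859*(2 + 11*859))/(859*(-11 + 131)))/(-600057) = ((75/2)*(1/859)*(66 + 131*(-6 + 737881) - 1*859*(2 + 9449))/120)*(-1/600057) = ((75/2)*(1/859)*(1/120)*(66 + 131*737875 - 1*859*9451))*(-1/600057) = ((75/2)*(1/859)*(1/120)*(66 + 96661625 - 8118409))*(-1/600057) = ((75/2)*(1/859)*(1/120)*88543282)*(-1/600057) = (221358205/6872)*(-1/600057) = -221358205/4123591704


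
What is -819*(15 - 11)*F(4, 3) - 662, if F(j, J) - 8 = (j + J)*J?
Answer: -95666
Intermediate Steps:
F(j, J) = 8 + J*(J + j) (F(j, J) = 8 + (j + J)*J = 8 + (J + j)*J = 8 + J*(J + j))
-819*(15 - 11)*F(4, 3) - 662 = -819*(15 - 11)*(8 + 3² + 3*4) - 662 = -3276*(8 + 9 + 12) - 662 = -3276*29 - 662 = -819*116 - 662 = -95004 - 662 = -95666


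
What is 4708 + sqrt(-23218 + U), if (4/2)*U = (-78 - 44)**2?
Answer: 4708 + 4*I*sqrt(986) ≈ 4708.0 + 125.6*I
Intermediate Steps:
U = 7442 (U = (-78 - 44)**2/2 = (1/2)*(-122)**2 = (1/2)*14884 = 7442)
4708 + sqrt(-23218 + U) = 4708 + sqrt(-23218 + 7442) = 4708 + sqrt(-15776) = 4708 + 4*I*sqrt(986)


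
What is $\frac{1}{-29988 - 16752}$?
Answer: $- \frac{1}{46740} \approx -2.1395 \cdot 10^{-5}$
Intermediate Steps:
$\frac{1}{-29988 - 16752} = \frac{1}{-46740} = - \frac{1}{46740}$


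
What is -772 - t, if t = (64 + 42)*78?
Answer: -9040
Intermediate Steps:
t = 8268 (t = 106*78 = 8268)
-772 - t = -772 - 1*8268 = -772 - 8268 = -9040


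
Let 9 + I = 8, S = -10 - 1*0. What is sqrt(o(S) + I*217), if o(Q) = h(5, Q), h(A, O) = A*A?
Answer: 8*I*sqrt(3) ≈ 13.856*I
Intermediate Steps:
S = -10 (S = -10 + 0 = -10)
I = -1 (I = -9 + 8 = -1)
h(A, O) = A**2
o(Q) = 25 (o(Q) = 5**2 = 25)
sqrt(o(S) + I*217) = sqrt(25 - 1*217) = sqrt(25 - 217) = sqrt(-192) = 8*I*sqrt(3)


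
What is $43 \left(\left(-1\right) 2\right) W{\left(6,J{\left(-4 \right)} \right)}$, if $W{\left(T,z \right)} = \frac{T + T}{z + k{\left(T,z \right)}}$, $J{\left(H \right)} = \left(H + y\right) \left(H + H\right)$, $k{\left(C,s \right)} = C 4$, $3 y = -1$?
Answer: $- \frac{387}{22} \approx -17.591$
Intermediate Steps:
$y = - \frac{1}{3}$ ($y = \frac{1}{3} \left(-1\right) = - \frac{1}{3} \approx -0.33333$)
$k{\left(C,s \right)} = 4 C$
$J{\left(H \right)} = 2 H \left(- \frac{1}{3} + H\right)$ ($J{\left(H \right)} = \left(H - \frac{1}{3}\right) \left(H + H\right) = \left(- \frac{1}{3} + H\right) 2 H = 2 H \left(- \frac{1}{3} + H\right)$)
$W{\left(T,z \right)} = \frac{2 T}{z + 4 T}$ ($W{\left(T,z \right)} = \frac{T + T}{z + 4 T} = \frac{2 T}{z + 4 T}$)
$43 \left(\left(-1\right) 2\right) W{\left(6,J{\left(-4 \right)} \right)} = 43 \left(\left(-1\right) 2\right) 2 \cdot 6 \frac{1}{\frac{2}{3} \left(-4\right) \left(-1 + 3 \left(-4\right)\right) + 4 \cdot 6} = 43 \left(-2\right) 2 \cdot 6 \frac{1}{\frac{2}{3} \left(-4\right) \left(-1 - 12\right) + 24} = - 86 \cdot 2 \cdot 6 \frac{1}{\frac{2}{3} \left(-4\right) \left(-13\right) + 24} = - 86 \cdot 2 \cdot 6 \frac{1}{\frac{104}{3} + 24} = - 86 \cdot 2 \cdot 6 \frac{1}{\frac{176}{3}} = - 86 \cdot 2 \cdot 6 \cdot \frac{3}{176} = \left(-86\right) \frac{9}{44} = - \frac{387}{22}$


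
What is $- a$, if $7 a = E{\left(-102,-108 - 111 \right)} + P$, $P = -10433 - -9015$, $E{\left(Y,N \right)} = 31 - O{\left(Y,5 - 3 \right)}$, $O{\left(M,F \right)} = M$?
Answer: $\frac{1285}{7} \approx 183.57$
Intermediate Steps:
$E{\left(Y,N \right)} = 31 - Y$
$P = -1418$ ($P = -10433 + 9015 = -1418$)
$a = - \frac{1285}{7}$ ($a = \frac{\left(31 - -102\right) - 1418}{7} = \frac{\left(31 + 102\right) - 1418}{7} = \frac{133 - 1418}{7} = \frac{1}{7} \left(-1285\right) = - \frac{1285}{7} \approx -183.57$)
$- a = \left(-1\right) \left(- \frac{1285}{7}\right) = \frac{1285}{7}$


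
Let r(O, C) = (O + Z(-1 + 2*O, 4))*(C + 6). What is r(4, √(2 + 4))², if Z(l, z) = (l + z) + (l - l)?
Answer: 9450 + 2700*√6 ≈ 16064.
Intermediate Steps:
Z(l, z) = l + z (Z(l, z) = (l + z) + 0 = l + z)
r(O, C) = (3 + 3*O)*(6 + C) (r(O, C) = (O + ((-1 + 2*O) + 4))*(C + 6) = (O + (3 + 2*O))*(6 + C) = (3 + 3*O)*(6 + C))
r(4, √(2 + 4))² = (18 + 3*√(2 + 4) + 18*4 + 3*√(2 + 4)*4)² = (18 + 3*√6 + 72 + 3*√6*4)² = (18 + 3*√6 + 72 + 12*√6)² = (90 + 15*√6)²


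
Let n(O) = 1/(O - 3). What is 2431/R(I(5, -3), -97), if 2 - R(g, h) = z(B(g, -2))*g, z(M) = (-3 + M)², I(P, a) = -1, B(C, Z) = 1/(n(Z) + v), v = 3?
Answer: 476476/1761 ≈ 270.57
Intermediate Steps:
n(O) = 1/(-3 + O)
B(C, Z) = 1/(3 + 1/(-3 + Z)) (B(C, Z) = 1/(1/(-3 + Z) + 3) = 1/(3 + 1/(-3 + Z)))
R(g, h) = 2 - 1369*g/196 (R(g, h) = 2 - (-3 + (-3 - 2)/(-8 + 3*(-2)))²*g = 2 - (-3 - 5/(-8 - 6))²*g = 2 - (-3 - 5/(-14))²*g = 2 - (-3 - 1/14*(-5))²*g = 2 - (-3 + 5/14)²*g = 2 - (-37/14)²*g = 2 - 1369*g/196)
2431/R(I(5, -3), -97) = 2431/(2 - 1369/196*(-1)) = 2431/(2 + 1369/196) = 2431/(1761/196) = 2431*(196/1761) = 476476/1761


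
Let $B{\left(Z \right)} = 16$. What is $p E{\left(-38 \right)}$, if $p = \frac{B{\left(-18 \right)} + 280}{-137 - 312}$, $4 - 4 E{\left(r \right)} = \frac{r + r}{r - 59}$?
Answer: $- \frac{23088}{43553} \approx -0.53011$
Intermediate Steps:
$E{\left(r \right)} = 1 - \frac{r}{2 \left(-59 + r\right)}$ ($E{\left(r \right)} = 1 - \frac{\left(r + r\right) \frac{1}{r - 59}}{4} = 1 - \frac{2 r \frac{1}{-59 + r}}{4} = 1 - \frac{r}{2 \left(-59 + r\right)}$)
$p = - \frac{296}{449}$ ($p = \frac{16 + 280}{-137 - 312} = \frac{296}{-449} = 296 \left(- \frac{1}{449}\right) = - \frac{296}{449} \approx -0.65924$)
$p E{\left(-38 \right)} = - \frac{296 \frac{-118 - 38}{2 \left(-59 - 38\right)}}{449} = - \frac{296 \cdot \frac{1}{2} \frac{1}{-97} \left(-156\right)}{449} = - \frac{296 \cdot \frac{1}{2} \left(- \frac{1}{97}\right) \left(-156\right)}{449} = \left(- \frac{296}{449}\right) \frac{78}{97} = - \frac{23088}{43553}$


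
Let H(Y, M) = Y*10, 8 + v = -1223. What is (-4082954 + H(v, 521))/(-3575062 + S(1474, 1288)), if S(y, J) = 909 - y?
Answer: 4095264/3575627 ≈ 1.1453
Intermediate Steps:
v = -1231 (v = -8 - 1223 = -1231)
H(Y, M) = 10*Y
(-4082954 + H(v, 521))/(-3575062 + S(1474, 1288)) = (-4082954 + 10*(-1231))/(-3575062 + (909 - 1*1474)) = (-4082954 - 12310)/(-3575062 + (909 - 1474)) = -4095264/(-3575062 - 565) = -4095264/(-3575627) = -4095264*(-1/3575627) = 4095264/3575627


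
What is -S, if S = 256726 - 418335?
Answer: 161609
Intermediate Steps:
S = -161609
-S = -1*(-161609) = 161609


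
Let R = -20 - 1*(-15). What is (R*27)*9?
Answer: -1215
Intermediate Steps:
R = -5 (R = -20 + 15 = -5)
(R*27)*9 = -5*27*9 = -135*9 = -1215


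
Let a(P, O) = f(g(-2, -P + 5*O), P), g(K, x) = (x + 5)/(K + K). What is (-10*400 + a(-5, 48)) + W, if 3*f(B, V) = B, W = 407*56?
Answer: 112627/6 ≈ 18771.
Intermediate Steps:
g(K, x) = (5 + x)/(2*K) (g(K, x) = (5 + x)/((2*K)) = (5 + x)*(1/(2*K)) = (5 + x)/(2*K))
W = 22792
f(B, V) = B/3
a(P, O) = -5/12 - 5*O/12 + P/12 (a(P, O) = ((1/2)*(5 + (-P + 5*O))/(-2))/3 = ((1/2)*(-1/2)*(5 - P + 5*O))/3 = (-5/4 - 5*O/4 + P/4)/3 = -5/12 - 5*O/12 + P/12)
(-10*400 + a(-5, 48)) + W = (-10*400 + (-5/12 - 5/12*48 + (1/12)*(-5))) + 22792 = (-4000 + (-5/12 - 20 - 5/12)) + 22792 = (-4000 - 125/6) + 22792 = -24125/6 + 22792 = 112627/6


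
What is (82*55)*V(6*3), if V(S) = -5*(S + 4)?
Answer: -496100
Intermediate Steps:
V(S) = -20 - 5*S (V(S) = -5*(4 + S) = -20 - 5*S)
(82*55)*V(6*3) = (82*55)*(-20 - 30*3) = 4510*(-20 - 5*18) = 4510*(-20 - 90) = 4510*(-110) = -496100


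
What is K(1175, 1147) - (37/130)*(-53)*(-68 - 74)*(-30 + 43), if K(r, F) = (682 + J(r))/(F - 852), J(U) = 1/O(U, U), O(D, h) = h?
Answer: -9651387724/346625 ≈ -27844.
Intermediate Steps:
J(U) = 1/U
K(r, F) = (682 + 1/r)/(-852 + F) (K(r, F) = (682 + 1/r)/(F - 852) = (682 + 1/r)/(-852 + F))
K(1175, 1147) - (37/130)*(-53)*(-68 - 74)*(-30 + 43) = (1 + 682*1175)/(1175*(-852 + 1147)) - (37/130)*(-53)*(-68 - 74)*(-30 + 43) = (1/1175)*(1 + 801350)/295 - (37*(1/130))*(-53)*(-142*13) = (1/1175)*(1/295)*801351 - (37/130)*(-53)*(-1846) = 801351/346625 - (-1961)*(-1846)/130 = 801351/346625 - 1*139231/5 = 801351/346625 - 139231/5 = -9651387724/346625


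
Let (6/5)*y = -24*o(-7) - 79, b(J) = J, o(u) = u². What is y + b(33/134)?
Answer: -210163/201 ≈ -1045.6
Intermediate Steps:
y = -6275/6 (y = 5*(-24*(-7)² - 79)/6 = 5*(-24*49 - 79)/6 = 5*(-1176 - 79)/6 = (⅚)*(-1255) = -6275/6 ≈ -1045.8)
y + b(33/134) = -6275/6 + 33/134 = -210163/201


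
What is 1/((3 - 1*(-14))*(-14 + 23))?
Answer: 1/153 ≈ 0.0065359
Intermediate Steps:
1/((3 - 1*(-14))*(-14 + 23)) = 1/((3 + 14)*9) = 1/(17*9) = 1/153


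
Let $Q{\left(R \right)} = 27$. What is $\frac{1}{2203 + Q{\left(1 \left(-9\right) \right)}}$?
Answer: $\frac{1}{2230} \approx 0.00044843$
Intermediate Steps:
$\frac{1}{2203 + Q{\left(1 \left(-9\right) \right)}} = \frac{1}{2203 + 27} = \frac{1}{2230}$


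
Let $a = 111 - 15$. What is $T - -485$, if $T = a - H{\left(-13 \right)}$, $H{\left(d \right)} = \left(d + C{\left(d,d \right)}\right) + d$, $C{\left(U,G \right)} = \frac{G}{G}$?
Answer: $606$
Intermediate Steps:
$C{\left(U,G \right)} = 1$
$a = 96$
$H{\left(d \right)} = 1 + 2 d$ ($H{\left(d \right)} = \left(d + 1\right) + d = \left(1 + d\right) + d = 1 + 2 d$)
$T = 121$ ($T = 96 - \left(1 + 2 \left(-13\right)\right) = 96 - \left(1 - 26\right) = 96 - -25 = 96 + 25 = 121$)
$T - -485 = 121 - -485 = 121 + 485 = 606$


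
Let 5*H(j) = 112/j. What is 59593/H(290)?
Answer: 43204925/56 ≈ 7.7152e+5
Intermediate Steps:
H(j) = 112/(5*j) (H(j) = (112/j)/5 = 112/(5*j))
59593/H(290) = 59593/(((112/5)/290)) = 59593/(((112/5)*(1/290))) = 59593/(56/725) = 59593*(725/56) = 43204925/56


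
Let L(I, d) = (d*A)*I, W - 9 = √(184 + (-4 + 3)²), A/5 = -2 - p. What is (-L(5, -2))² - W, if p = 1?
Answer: 22491 - √185 ≈ 22477.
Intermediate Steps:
A = -15 (A = 5*(-2 - 1*1) = 5*(-2 - 1) = 5*(-3) = -15)
W = 9 + √185 (W = 9 + √(184 + (-4 + 3)²) = 9 + √(184 + (-1)²) = 9 + √(184 + 1) = 9 + √185 ≈ 22.601)
L(I, d) = -15*I*d (L(I, d) = (d*(-15))*I = (-15*d)*I = -15*I*d)
(-L(5, -2))² - W = (-(-15)*5*(-2))² - (9 + √185) = (-1*150)² + (-9 - √185) = (-150)² + (-9 - √185) = 22500 + (-9 - √185) = 22491 - √185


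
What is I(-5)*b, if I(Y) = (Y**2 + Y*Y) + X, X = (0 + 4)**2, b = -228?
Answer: -15048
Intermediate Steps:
X = 16 (X = 4**2 = 16)
I(Y) = 16 + 2*Y**2 (I(Y) = (Y**2 + Y*Y) + 16 = (Y**2 + Y**2) + 16 = 2*Y**2 + 16 = 16 + 2*Y**2)
I(-5)*b = (16 + 2*(-5)**2)*(-228) = (16 + 2*25)*(-228) = (16 + 50)*(-228) = 66*(-228) = -15048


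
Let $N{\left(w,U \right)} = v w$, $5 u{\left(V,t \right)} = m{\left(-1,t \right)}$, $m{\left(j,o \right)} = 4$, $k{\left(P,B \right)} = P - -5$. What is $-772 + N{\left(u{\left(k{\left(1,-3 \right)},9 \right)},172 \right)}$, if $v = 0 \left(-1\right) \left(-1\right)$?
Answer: $-772$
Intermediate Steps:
$k{\left(P,B \right)} = 5 + P$ ($k{\left(P,B \right)} = P + 5 = 5 + P$)
$u{\left(V,t \right)} = \frac{4}{5}$ ($u{\left(V,t \right)} = \frac{1}{5} \cdot 4 = \frac{4}{5}$)
$v = 0$ ($v = 0 \left(-1\right) = 0$)
$N{\left(w,U \right)} = 0$ ($N{\left(w,U \right)} = 0 w = 0$)
$-772 + N{\left(u{\left(k{\left(1,-3 \right)},9 \right)},172 \right)} = -772 + 0 = -772$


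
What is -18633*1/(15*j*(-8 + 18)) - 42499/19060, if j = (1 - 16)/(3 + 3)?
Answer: 22613857/476500 ≈ 47.458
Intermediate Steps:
j = -5/2 (j = -15/6 = -15*1/6 = -5/2 ≈ -2.5000)
-18633*1/(15*j*(-8 + 18)) - 42499/19060 = -18633*(-2/(75*(-8 + 18))) - 42499/19060 = -18633/((10*15)*(-5/2)) - 42499*1/19060 = -18633/(150*(-5/2)) - 42499/19060 = -18633/(-375) - 42499/19060 = -18633*(-1/375) - 42499/19060 = 6211/125 - 42499/19060 = 22613857/476500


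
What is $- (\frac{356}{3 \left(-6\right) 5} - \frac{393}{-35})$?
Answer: $- \frac{2291}{315} \approx -7.273$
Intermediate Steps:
$- (\frac{356}{3 \left(-6\right) 5} - \frac{393}{-35}) = - (\frac{356}{\left(-18\right) 5} - - \frac{393}{35}) = - (\frac{356}{-90} + \frac{393}{35}) = - (356 \left(- \frac{1}{90}\right) + \frac{393}{35}) = - (- \frac{178}{45} + \frac{393}{35}) = \left(-1\right) \frac{2291}{315} = - \frac{2291}{315}$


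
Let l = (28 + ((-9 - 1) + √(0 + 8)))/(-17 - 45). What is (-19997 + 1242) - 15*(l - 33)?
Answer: -565925/31 + 15*√2/31 ≈ -18255.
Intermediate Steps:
l = -9/31 - √2/31 (l = (28 + (-10 + √8))/(-62) = (28 + (-10 + 2*√2))*(-1/62) = (18 + 2*√2)*(-1/62) = -9/31 - √2/31 ≈ -0.33594)
(-19997 + 1242) - 15*(l - 33) = (-19997 + 1242) - 15*((-9/31 - √2/31) - 33) = -18755 - 15*(-1032/31 - √2/31) = -18755 + (15480/31 + 15*√2/31) = -565925/31 + 15*√2/31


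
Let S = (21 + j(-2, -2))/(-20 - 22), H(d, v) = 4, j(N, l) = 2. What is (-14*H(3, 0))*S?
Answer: 92/3 ≈ 30.667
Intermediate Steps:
S = -23/42 (S = (21 + 2)/(-20 - 22) = 23/(-42) = 23*(-1/42) = -23/42 ≈ -0.54762)
(-14*H(3, 0))*S = -14*4*(-23/42) = -56*(-23/42) = 92/3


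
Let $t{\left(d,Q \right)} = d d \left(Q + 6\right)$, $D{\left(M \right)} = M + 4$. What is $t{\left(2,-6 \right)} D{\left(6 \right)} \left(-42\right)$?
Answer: $0$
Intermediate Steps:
$D{\left(M \right)} = 4 + M$
$t{\left(d,Q \right)} = d^{2} \left(6 + Q\right)$
$t{\left(2,-6 \right)} D{\left(6 \right)} \left(-42\right) = 2^{2} \left(6 - 6\right) \left(4 + 6\right) \left(-42\right) = 4 \cdot 0 \cdot 10 \left(-42\right) = 0 \cdot 10 \left(-42\right) = 0 \left(-42\right) = 0$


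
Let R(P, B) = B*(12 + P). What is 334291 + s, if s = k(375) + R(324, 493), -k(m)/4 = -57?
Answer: 500167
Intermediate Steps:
k(m) = 228 (k(m) = -4*(-57) = 228)
s = 165876 (s = 228 + 493*(12 + 324) = 228 + 493*336 = 228 + 165648 = 165876)
334291 + s = 334291 + 165876 = 500167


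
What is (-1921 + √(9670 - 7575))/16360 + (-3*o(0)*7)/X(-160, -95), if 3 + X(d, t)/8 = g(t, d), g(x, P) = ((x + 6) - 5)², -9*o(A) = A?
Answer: -1921/16360 + √2095/16360 ≈ -0.11462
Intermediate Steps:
o(A) = -A/9
g(x, P) = (1 + x)² (g(x, P) = ((6 + x) - 5)² = (1 + x)²)
X(d, t) = -24 + 8*(1 + t)²
(-1921 + √(9670 - 7575))/16360 + (-3*o(0)*7)/X(-160, -95) = (-1921 + √(9670 - 7575))/16360 + (-(-1)*0/3*7)/(-24 + 8*(1 - 95)²) = (-1921 + √2095)*(1/16360) + (-3*0*7)/(-24 + 8*(-94)²) = (-1921/16360 + √2095/16360) + (0*7)/(-24 + 8*8836) = (-1921/16360 + √2095/16360) + 0/(-24 + 70688) = (-1921/16360 + √2095/16360) + 0/70664 = (-1921/16360 + √2095/16360) + 0*(1/70664) = (-1921/16360 + √2095/16360) + 0 = -1921/16360 + √2095/16360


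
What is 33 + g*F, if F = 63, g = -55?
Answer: -3432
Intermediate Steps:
33 + g*F = 33 - 55*63 = 33 - 3465 = -3432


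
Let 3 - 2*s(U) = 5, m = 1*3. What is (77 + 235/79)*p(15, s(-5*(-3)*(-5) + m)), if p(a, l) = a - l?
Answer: 101088/79 ≈ 1279.6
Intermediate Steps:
m = 3
s(U) = -1 (s(U) = 3/2 - ½*5 = 3/2 - 5/2 = -1)
(77 + 235/79)*p(15, s(-5*(-3)*(-5) + m)) = (77 + 235/79)*(15 - 1*(-1)) = (77 + 235*(1/79))*(15 + 1) = (77 + 235/79)*16 = (6318/79)*16 = 101088/79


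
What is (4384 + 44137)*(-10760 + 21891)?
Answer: 540087251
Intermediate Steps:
(4384 + 44137)*(-10760 + 21891) = 48521*11131 = 540087251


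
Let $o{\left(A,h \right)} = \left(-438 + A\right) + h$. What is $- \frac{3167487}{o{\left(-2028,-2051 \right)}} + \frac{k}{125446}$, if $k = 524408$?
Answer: $\frac{199858662569}{283319791} \approx 705.42$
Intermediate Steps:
$o{\left(A,h \right)} = -438 + A + h$
$- \frac{3167487}{o{\left(-2028,-2051 \right)}} + \frac{k}{125446} = - \frac{3167487}{-438 - 2028 - 2051} + \frac{524408}{125446} = - \frac{3167487}{-4517} + 524408 \cdot \frac{1}{125446} = \left(-3167487\right) \left(- \frac{1}{4517}\right) + \frac{262204}{62723} = \frac{3167487}{4517} + \frac{262204}{62723} = \frac{199858662569}{283319791}$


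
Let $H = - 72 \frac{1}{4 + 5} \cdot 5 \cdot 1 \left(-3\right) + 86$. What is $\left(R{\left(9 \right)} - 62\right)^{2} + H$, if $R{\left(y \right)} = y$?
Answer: $3015$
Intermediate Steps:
$H = 206$ ($H = - 72 \cdot \frac{1}{9} \cdot 5 \left(-3\right) + 86 = - 72 \cdot \frac{5}{9} \left(-3\right) + 86 = \left(-72\right) \left(- \frac{5}{3}\right) + 86 = 120 + 86 = 206$)
$\left(R{\left(9 \right)} - 62\right)^{2} + H = \left(9 - 62\right)^{2} + 206 = \left(-53\right)^{2} + 206 = 2809 + 206 = 3015$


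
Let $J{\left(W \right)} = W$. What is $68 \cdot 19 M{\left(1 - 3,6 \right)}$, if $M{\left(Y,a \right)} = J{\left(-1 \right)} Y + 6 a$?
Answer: $49096$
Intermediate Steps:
$M{\left(Y,a \right)} = - Y + 6 a$
$68 \cdot 19 M{\left(1 - 3,6 \right)} = 68 \cdot 19 \left(- (1 - 3) + 6 \cdot 6\right) = 1292 \left(\left(-1\right) \left(-2\right) + 36\right) = 1292 \left(2 + 36\right) = 1292 \cdot 38 = 49096$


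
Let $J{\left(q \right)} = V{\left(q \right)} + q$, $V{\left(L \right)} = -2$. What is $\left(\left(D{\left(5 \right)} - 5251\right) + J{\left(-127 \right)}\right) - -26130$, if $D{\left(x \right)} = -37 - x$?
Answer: $20708$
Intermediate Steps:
$J{\left(q \right)} = -2 + q$
$\left(\left(D{\left(5 \right)} - 5251\right) + J{\left(-127 \right)}\right) - -26130 = \left(\left(\left(-37 - 5\right) - 5251\right) - 129\right) - -26130 = \left(\left(\left(-37 - 5\right) - 5251\right) - 129\right) + 26130 = \left(\left(-42 - 5251\right) - 129\right) + 26130 = \left(-5293 - 129\right) + 26130 = -5422 + 26130 = 20708$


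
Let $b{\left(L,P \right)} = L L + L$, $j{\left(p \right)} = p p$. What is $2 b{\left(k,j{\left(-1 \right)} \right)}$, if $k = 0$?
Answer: $0$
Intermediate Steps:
$j{\left(p \right)} = p^{2}$
$b{\left(L,P \right)} = L + L^{2}$ ($b{\left(L,P \right)} = L^{2} + L = L + L^{2}$)
$2 b{\left(k,j{\left(-1 \right)} \right)} = 2 \cdot 0 \left(1 + 0\right) = 2 \cdot 0 \cdot 1 = 2 \cdot 0 = 0$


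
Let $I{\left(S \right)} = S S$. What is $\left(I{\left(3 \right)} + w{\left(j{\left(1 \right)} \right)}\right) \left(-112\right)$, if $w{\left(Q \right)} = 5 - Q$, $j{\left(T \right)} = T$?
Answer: $-1456$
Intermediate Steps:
$I{\left(S \right)} = S^{2}$
$\left(I{\left(3 \right)} + w{\left(j{\left(1 \right)} \right)}\right) \left(-112\right) = \left(3^{2} + \left(5 - 1\right)\right) \left(-112\right) = \left(9 + \left(5 - 1\right)\right) \left(-112\right) = \left(9 + 4\right) \left(-112\right) = 13 \left(-112\right) = -1456$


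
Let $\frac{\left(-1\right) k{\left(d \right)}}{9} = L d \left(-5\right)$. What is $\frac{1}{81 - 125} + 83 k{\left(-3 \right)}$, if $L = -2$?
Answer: $\frac{986039}{44} \approx 22410.0$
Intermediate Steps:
$k{\left(d \right)} = - 90 d$ ($k{\left(d \right)} = - 9 - 2 d \left(-5\right) = - 9 \cdot 10 d = - 90 d$)
$\frac{1}{81 - 125} + 83 k{\left(-3 \right)} = \frac{1}{81 - 125} + 83 \left(\left(-90\right) \left(-3\right)\right) = \frac{1}{-44} + 83 \cdot 270 = - \frac{1}{44} + 22410 = \frac{986039}{44}$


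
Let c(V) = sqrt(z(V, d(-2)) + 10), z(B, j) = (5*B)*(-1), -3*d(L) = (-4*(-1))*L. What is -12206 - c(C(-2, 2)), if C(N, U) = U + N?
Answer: -12206 - sqrt(10) ≈ -12209.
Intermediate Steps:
d(L) = -4*L/3 (d(L) = -(-4*(-1))*L/3 = -4*L/3)
z(B, j) = -5*B
C(N, U) = N + U
c(V) = sqrt(10 - 5*V) (c(V) = sqrt(-5*V + 10) = sqrt(10 - 5*V))
-12206 - c(C(-2, 2)) = -12206 - sqrt(10 - 5*(-2 + 2)) = -12206 - sqrt(10 - 5*0) = -12206 - sqrt(10 + 0) = -12206 - sqrt(10)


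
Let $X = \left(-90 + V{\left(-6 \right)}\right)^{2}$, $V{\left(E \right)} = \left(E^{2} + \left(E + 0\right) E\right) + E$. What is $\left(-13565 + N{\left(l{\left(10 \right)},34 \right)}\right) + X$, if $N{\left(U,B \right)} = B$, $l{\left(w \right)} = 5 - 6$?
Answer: $-12955$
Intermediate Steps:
$l{\left(w \right)} = -1$ ($l{\left(w \right)} = 5 - 6 = -1$)
$V{\left(E \right)} = E + 2 E^{2}$ ($V{\left(E \right)} = \left(E^{2} + E E\right) + E = \left(E^{2} + E^{2}\right) + E = 2 E^{2} + E = E + 2 E^{2}$)
$X = 576$ ($X = \left(-90 - 6 \left(1 + 2 \left(-6\right)\right)\right)^{2} = \left(-90 - 6 \left(1 - 12\right)\right)^{2} = \left(-90 - -66\right)^{2} = \left(-90 + 66\right)^{2} = \left(-24\right)^{2} = 576$)
$\left(-13565 + N{\left(l{\left(10 \right)},34 \right)}\right) + X = \left(-13565 + 34\right) + 576 = -13531 + 576 = -12955$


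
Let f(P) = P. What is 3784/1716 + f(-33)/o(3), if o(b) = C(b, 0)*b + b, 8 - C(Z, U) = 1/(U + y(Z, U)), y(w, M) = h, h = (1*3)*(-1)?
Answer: 1121/1092 ≈ 1.0266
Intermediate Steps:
h = -3 (h = 3*(-1) = -3)
y(w, M) = -3
C(Z, U) = 8 - 1/(-3 + U) (C(Z, U) = 8 - 1/(U - 3) = 8 - 1/(-3 + U))
o(b) = 28*b/3 (o(b) = ((-25 + 8*0)/(-3 + 0))*b + b = ((-25 + 0)/(-3))*b + b = (-⅓*(-25))*b + b = 25*b/3 + b = 28*b/3)
3784/1716 + f(-33)/o(3) = 3784/1716 - 33/((28/3)*3) = 3784*(1/1716) - 33/28 = 86/39 - 33*1/28 = 86/39 - 33/28 = 1121/1092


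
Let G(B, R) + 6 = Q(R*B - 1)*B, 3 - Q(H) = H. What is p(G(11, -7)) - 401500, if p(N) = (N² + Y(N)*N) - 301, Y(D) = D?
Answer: 1164649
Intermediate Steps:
Q(H) = 3 - H
G(B, R) = -6 + B*(4 - B*R) (G(B, R) = -6 + (3 - (R*B - 1))*B = -6 + (3 - (B*R - 1))*B = -6 + (3 - (-1 + B*R))*B = -6 + (3 + (1 - B*R))*B = -6 + (4 - B*R)*B = -6 + B*(4 - B*R))
p(N) = -301 + 2*N² (p(N) = (N² + N*N) - 301 = (N² + N²) - 301 = 2*N² - 301 = -301 + 2*N²)
p(G(11, -7)) - 401500 = (-301 + 2*(-6 - 1*11*(-4 + 11*(-7)))²) - 401500 = (-301 + 2*(-6 - 1*11*(-4 - 77))²) - 401500 = (-301 + 2*(-6 - 1*11*(-81))²) - 401500 = (-301 + 2*(-6 + 891)²) - 401500 = (-301 + 2*885²) - 401500 = (-301 + 2*783225) - 401500 = (-301 + 1566450) - 401500 = 1566149 - 401500 = 1164649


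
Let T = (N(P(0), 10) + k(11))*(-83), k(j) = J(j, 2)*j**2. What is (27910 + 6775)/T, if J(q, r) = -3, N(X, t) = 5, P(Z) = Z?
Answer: 34685/29714 ≈ 1.1673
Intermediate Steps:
k(j) = -3*j**2
T = 29714 (T = (5 - 3*11**2)*(-83) = (5 - 3*121)*(-83) = (5 - 363)*(-83) = -358*(-83) = 29714)
(27910 + 6775)/T = (27910 + 6775)/29714 = 34685*(1/29714) = 34685/29714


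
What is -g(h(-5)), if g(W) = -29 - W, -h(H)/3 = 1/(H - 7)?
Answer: 117/4 ≈ 29.250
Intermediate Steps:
h(H) = -3/(-7 + H) (h(H) = -3/(H - 7) = -3/(-7 + H))
-g(h(-5)) = -(-29 - (-3)/(-7 - 5)) = -(-29 - (-3)/(-12)) = -(-29 - (-3)*(-1)/12) = -(-29 - 1*¼) = -(-29 - ¼) = -1*(-117/4) = 117/4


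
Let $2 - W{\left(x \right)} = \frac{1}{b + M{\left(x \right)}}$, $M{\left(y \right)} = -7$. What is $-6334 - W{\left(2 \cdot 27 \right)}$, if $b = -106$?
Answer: $- \frac{715969}{113} \approx -6336.0$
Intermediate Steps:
$W{\left(x \right)} = \frac{227}{113}$ ($W{\left(x \right)} = 2 - \frac{1}{-106 - 7} = 2 - \frac{1}{-113} = 2 - - \frac{1}{113} = 2 + \frac{1}{113} = \frac{227}{113}$)
$-6334 - W{\left(2 \cdot 27 \right)} = -6334 - \frac{227}{113} = - \frac{715969}{113}$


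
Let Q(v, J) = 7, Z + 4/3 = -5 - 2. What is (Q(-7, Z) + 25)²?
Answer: 1024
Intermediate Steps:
Z = -25/3 (Z = -4/3 + (-5 - 2) = -4/3 - 7 = -25/3 ≈ -8.3333)
(Q(-7, Z) + 25)² = (7 + 25)² = 32² = 1024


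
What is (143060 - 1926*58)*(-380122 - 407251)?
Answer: -24685718296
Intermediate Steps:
(143060 - 1926*58)*(-380122 - 407251) = (143060 - 111708)*(-787373) = 31352*(-787373) = -24685718296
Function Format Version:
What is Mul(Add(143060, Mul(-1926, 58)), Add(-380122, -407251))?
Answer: -24685718296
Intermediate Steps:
Mul(Add(143060, Mul(-1926, 58)), Add(-380122, -407251)) = Mul(Add(143060, -111708), -787373) = Mul(31352, -787373) = -24685718296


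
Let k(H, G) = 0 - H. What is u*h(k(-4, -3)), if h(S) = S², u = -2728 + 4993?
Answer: 36240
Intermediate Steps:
k(H, G) = -H
u = 2265
u*h(k(-4, -3)) = 2265*(-1*(-4))² = 2265*4² = 2265*16 = 36240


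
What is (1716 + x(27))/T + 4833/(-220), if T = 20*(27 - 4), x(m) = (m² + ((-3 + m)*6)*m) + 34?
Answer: -20561/2530 ≈ -8.1269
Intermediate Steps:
x(m) = 34 + m² + m*(-18 + 6*m) (x(m) = (m² + (-18 + 6*m)*m) + 34 = (m² + m*(-18 + 6*m)) + 34 = 34 + m² + m*(-18 + 6*m))
T = 460 (T = 20*23 = 460)
(1716 + x(27))/T + 4833/(-220) = (1716 + (34 - 18*27 + 7*27²))/460 + 4833/(-220) = (1716 + (34 - 486 + 7*729))*(1/460) + 4833*(-1/220) = (1716 + (34 - 486 + 5103))*(1/460) - 4833/220 = (1716 + 4651)*(1/460) - 4833/220 = 6367*(1/460) - 4833/220 = 6367/460 - 4833/220 = -20561/2530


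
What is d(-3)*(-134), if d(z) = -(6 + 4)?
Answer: 1340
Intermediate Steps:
d(z) = -10 (d(z) = -1*10 = -10)
d(-3)*(-134) = -10*(-134) = 1340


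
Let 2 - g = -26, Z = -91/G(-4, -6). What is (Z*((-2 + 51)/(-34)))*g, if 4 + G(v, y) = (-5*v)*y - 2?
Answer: -4459/153 ≈ -29.144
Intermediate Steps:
G(v, y) = -6 - 5*v*y (G(v, y) = -4 + ((-5*v)*y - 2) = -4 + (-5*v*y - 2) = -4 + (-2 - 5*v*y) = -6 - 5*v*y)
Z = 13/18 (Z = -91/(-6 - 5*(-4)*(-6)) = -91/(-6 - 120) = -91/(-126) = -91*(-1/126) = 13/18 ≈ 0.72222)
g = 28 (g = 2 - 1*(-26) = 2 + 26 = 28)
(Z*((-2 + 51)/(-34)))*g = (13*((-2 + 51)/(-34))/18)*28 = (13*(49*(-1/34))/18)*28 = ((13/18)*(-49/34))*28 = -637/612*28 = -4459/153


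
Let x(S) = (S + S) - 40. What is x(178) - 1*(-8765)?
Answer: 9081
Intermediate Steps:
x(S) = -40 + 2*S (x(S) = 2*S - 40 = -40 + 2*S)
x(178) - 1*(-8765) = (-40 + 2*178) - 1*(-8765) = (-40 + 356) + 8765 = 316 + 8765 = 9081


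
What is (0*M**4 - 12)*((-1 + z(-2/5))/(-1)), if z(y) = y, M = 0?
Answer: -84/5 ≈ -16.800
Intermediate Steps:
(0*M**4 - 12)*((-1 + z(-2/5))/(-1)) = (0*0**4 - 12)*((-1 - 2/5)/(-1)) = (0*0 - 12)*((-1 - 2*1/5)*(-1)) = (0 - 12)*((-1 - 2/5)*(-1)) = -(-84)*(-1)/5 = -12*7/5 = -84/5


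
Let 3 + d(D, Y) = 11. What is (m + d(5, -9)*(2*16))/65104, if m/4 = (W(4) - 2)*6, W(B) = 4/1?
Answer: 19/4069 ≈ 0.0046695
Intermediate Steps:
W(B) = 4 (W(B) = 4*1 = 4)
d(D, Y) = 8 (d(D, Y) = -3 + 11 = 8)
m = 48 (m = 4*((4 - 2)*6) = 4*(2*6) = 4*12 = 48)
(m + d(5, -9)*(2*16))/65104 = (48 + 8*(2*16))/65104 = (48 + 8*32)*(1/65104) = (48 + 256)*(1/65104) = 304*(1/65104) = 19/4069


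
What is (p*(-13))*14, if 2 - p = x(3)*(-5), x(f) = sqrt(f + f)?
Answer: -364 - 910*sqrt(6) ≈ -2593.0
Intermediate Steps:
x(f) = sqrt(2)*sqrt(f) (x(f) = sqrt(2*f) = sqrt(2)*sqrt(f))
p = 2 + 5*sqrt(6) (p = 2 - sqrt(2)*sqrt(3)*(-5) = 2 - sqrt(6)*(-5) = 2 - (-5)*sqrt(6) = 2 + 5*sqrt(6) ≈ 14.247)
(p*(-13))*14 = ((2 + 5*sqrt(6))*(-13))*14 = (-26 - 65*sqrt(6))*14 = -364 - 910*sqrt(6)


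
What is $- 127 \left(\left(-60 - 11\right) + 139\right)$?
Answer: $-8636$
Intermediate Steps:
$- 127 \left(\left(-60 - 11\right) + 139\right) = - 127 \left(-71 + 139\right) = \left(-127\right) 68 = -8636$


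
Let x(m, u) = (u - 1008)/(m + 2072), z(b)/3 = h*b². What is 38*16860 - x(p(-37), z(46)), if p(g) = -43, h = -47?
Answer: 1300239084/2029 ≈ 6.4083e+5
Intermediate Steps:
z(b) = -141*b² (z(b) = 3*(-47*b²) = -141*b²)
x(m, u) = (-1008 + u)/(2072 + m)
38*16860 - x(p(-37), z(46)) = 38*16860 - (-1008 - 141*46²)/(2072 - 43) = 640680 - (-1008 - 141*2116)/2029 = 640680 - (-1008 - 298356)/2029 = 640680 - (-299364)/2029 = 640680 - 1*(-299364/2029) = 640680 + 299364/2029 = 1300239084/2029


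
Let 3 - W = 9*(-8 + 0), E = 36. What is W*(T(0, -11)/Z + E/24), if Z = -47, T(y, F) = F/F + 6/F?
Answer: 115575/1034 ≈ 111.77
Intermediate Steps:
T(y, F) = 1 + 6/F
W = 75 (W = 3 - 9*(-8 + 0) = 3 - 9*(-8) = 3 - 1*(-72) = 3 + 72 = 75)
W*(T(0, -11)/Z + E/24) = 75*(((6 - 11)/(-11))/(-47) + 36/24) = 75*(-1/11*(-5)*(-1/47) + 36*(1/24)) = 75*((5/11)*(-1/47) + 3/2) = 75*(-5/517 + 3/2) = 75*(1541/1034) = 115575/1034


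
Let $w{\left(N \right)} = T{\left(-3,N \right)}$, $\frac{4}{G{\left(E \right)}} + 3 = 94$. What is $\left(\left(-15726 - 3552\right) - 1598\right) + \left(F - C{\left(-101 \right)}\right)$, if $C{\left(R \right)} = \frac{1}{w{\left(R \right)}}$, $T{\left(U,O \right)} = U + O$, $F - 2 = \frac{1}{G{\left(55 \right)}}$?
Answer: $- \frac{2168529}{104} \approx -20851.0$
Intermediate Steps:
$G{\left(E \right)} = \frac{4}{91}$ ($G{\left(E \right)} = \frac{4}{-3 + 94} = \frac{4}{91}$)
$F = \frac{99}{4}$ ($F = 2 + \frac{1}{\frac{4}{91}} = 2 + \frac{91}{4} = \frac{99}{4} \approx 24.75$)
$T{\left(U,O \right)} = O + U$
$w{\left(N \right)} = -3 + N$ ($w{\left(N \right)} = N - 3 = -3 + N$)
$C{\left(R \right)} = \frac{1}{-3 + R}$
$\left(\left(-15726 - 3552\right) - 1598\right) + \left(F - C{\left(-101 \right)}\right) = \left(\left(-15726 - 3552\right) - 1598\right) + \left(\frac{99}{4} - \frac{1}{-3 - 101}\right) = \left(-19278 - 1598\right) + \left(\frac{99}{4} - \frac{1}{-104}\right) = -20876 + \left(\frac{99}{4} - - \frac{1}{104}\right) = -20876 + \left(\frac{99}{4} + \frac{1}{104}\right) = -20876 + \frac{2575}{104} = - \frac{2168529}{104}$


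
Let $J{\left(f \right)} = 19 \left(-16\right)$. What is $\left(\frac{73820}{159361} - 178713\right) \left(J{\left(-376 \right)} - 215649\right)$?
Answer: $\frac{6150300100765069}{159361} \approx 3.8593 \cdot 10^{10}$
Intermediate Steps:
$J{\left(f \right)} = -304$
$\left(\frac{73820}{159361} - 178713\right) \left(J{\left(-376 \right)} - 215649\right) = \left(\frac{73820}{159361} - 178713\right) \left(-304 - 215649\right) = \left(73820 \cdot \frac{1}{159361} - 178713\right) \left(-215953\right) = \left(\frac{73820}{159361} - 178713\right) \left(-215953\right) = \left(- \frac{28479808573}{159361}\right) \left(-215953\right) = \frac{6150300100765069}{159361}$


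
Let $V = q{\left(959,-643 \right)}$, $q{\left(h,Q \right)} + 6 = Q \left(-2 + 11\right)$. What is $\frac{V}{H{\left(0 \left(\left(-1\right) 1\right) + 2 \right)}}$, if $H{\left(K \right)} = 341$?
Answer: $- \frac{5793}{341} \approx -16.988$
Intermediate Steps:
$q{\left(h,Q \right)} = -6 + 9 Q$ ($q{\left(h,Q \right)} = -6 + Q \left(-2 + 11\right) = -6 + Q 9 = -6 + 9 Q$)
$V = -5793$ ($V = -6 + 9 \left(-643\right) = -6 - 5787 = -5793$)
$\frac{V}{H{\left(0 \left(\left(-1\right) 1\right) + 2 \right)}} = - \frac{5793}{341}$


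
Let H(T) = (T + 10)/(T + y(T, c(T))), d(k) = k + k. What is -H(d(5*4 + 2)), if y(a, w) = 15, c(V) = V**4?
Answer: -54/59 ≈ -0.91525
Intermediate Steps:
d(k) = 2*k
H(T) = (10 + T)/(15 + T) (H(T) = (T + 10)/(T + 15) = (10 + T)/(15 + T))
-H(d(5*4 + 2)) = -(10 + 2*(5*4 + 2))/(15 + 2*(5*4 + 2)) = -(10 + 2*(20 + 2))/(15 + 2*(20 + 2)) = -(10 + 2*22)/(15 + 2*22) = -(10 + 44)/(15 + 44) = -54/59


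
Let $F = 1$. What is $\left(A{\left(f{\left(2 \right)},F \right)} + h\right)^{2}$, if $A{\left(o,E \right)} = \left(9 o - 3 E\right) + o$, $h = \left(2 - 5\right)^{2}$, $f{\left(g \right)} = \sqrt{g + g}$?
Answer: $676$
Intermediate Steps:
$f{\left(g \right)} = \sqrt{2} \sqrt{g}$ ($f{\left(g \right)} = \sqrt{2 g} = \sqrt{2} \sqrt{g}$)
$h = 9$ ($h = \left(-3\right)^{2} = 9$)
$A{\left(o,E \right)} = - 3 E + 10 o$ ($A{\left(o,E \right)} = \left(- 3 E + 9 o\right) + o = - 3 E + 10 o$)
$\left(A{\left(f{\left(2 \right)},F \right)} + h\right)^{2} = \left(\left(\left(-3\right) 1 + 10 \sqrt{2} \sqrt{2}\right) + 9\right)^{2} = \left(\left(-3 + 10 \cdot 2\right) + 9\right)^{2} = \left(\left(-3 + 20\right) + 9\right)^{2} = \left(17 + 9\right)^{2} = 26^{2} = 676$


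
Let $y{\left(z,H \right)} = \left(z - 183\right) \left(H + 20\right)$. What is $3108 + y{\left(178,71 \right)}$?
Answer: $2653$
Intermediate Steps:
$y{\left(z,H \right)} = \left(-183 + z\right) \left(20 + H\right)$
$3108 + y{\left(178,71 \right)} = 3108 + \left(-3660 - 12993 + 20 \cdot 178 + 71 \cdot 178\right) = 3108 + \left(-3660 - 12993 + 3560 + 12638\right) = 3108 - 455 = 2653$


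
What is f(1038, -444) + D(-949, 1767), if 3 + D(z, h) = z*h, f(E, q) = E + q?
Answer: -1676292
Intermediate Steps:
D(z, h) = -3 + h*z (D(z, h) = -3 + z*h = -3 + h*z)
f(1038, -444) + D(-949, 1767) = (1038 - 444) + (-3 + 1767*(-949)) = 594 + (-3 - 1676883) = 594 - 1676886 = -1676292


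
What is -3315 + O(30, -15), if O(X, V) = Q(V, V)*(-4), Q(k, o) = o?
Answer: -3255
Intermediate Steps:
O(X, V) = -4*V (O(X, V) = V*(-4) = -4*V)
-3315 + O(30, -15) = -3315 - 4*(-15) = -3315 + 60 = -3255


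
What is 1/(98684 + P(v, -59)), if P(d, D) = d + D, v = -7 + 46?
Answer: 1/98664 ≈ 1.0135e-5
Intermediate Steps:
v = 39
P(d, D) = D + d
1/(98684 + P(v, -59)) = 1/(98684 + (-59 + 39)) = 1/(98684 - 20) = 1/98664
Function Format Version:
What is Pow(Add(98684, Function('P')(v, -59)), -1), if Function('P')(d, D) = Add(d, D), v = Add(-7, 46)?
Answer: Rational(1, 98664) ≈ 1.0135e-5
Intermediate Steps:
v = 39
Function('P')(d, D) = Add(D, d)
Pow(Add(98684, Function('P')(v, -59)), -1) = Pow(Add(98684, Add(-59, 39)), -1) = Pow(Add(98684, -20), -1) = Pow(98664, -1) = Rational(1, 98664)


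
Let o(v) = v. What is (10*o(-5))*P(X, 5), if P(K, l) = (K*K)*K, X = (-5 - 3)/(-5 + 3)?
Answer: -3200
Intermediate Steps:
X = 4 (X = -8/(-2) = -8*(-½) = 4)
P(K, l) = K³ (P(K, l) = K²*K = K³)
(10*o(-5))*P(X, 5) = (10*(-5))*4³ = -50*64 = -3200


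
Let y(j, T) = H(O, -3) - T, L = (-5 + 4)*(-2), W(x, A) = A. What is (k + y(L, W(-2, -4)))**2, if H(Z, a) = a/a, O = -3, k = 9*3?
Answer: 1024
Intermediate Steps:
k = 27
L = 2 (L = -1*(-2) = 2)
H(Z, a) = 1
y(j, T) = 1 - T
(k + y(L, W(-2, -4)))**2 = (27 + (1 - 1*(-4)))**2 = (27 + (1 + 4))**2 = (27 + 5)**2 = 32**2 = 1024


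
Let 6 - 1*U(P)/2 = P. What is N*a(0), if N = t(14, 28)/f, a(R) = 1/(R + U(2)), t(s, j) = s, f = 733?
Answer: 7/2932 ≈ 0.0023874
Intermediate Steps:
U(P) = 12 - 2*P
a(R) = 1/(8 + R) (a(R) = 1/(R + (12 - 2*2)) = 1/(R + (12 - 4)) = 1/(R + 8) = 1/(8 + R))
N = 14/733 ≈ 0.019100
N*a(0) = 14/(733*(8 + 0)) = (14/733)/8 = (14/733)*(⅛) = 7/2932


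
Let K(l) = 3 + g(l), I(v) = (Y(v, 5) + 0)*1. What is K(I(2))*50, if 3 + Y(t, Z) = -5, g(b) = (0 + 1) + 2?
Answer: 300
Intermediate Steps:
g(b) = 3 (g(b) = 1 + 2 = 3)
Y(t, Z) = -8 (Y(t, Z) = -3 - 5 = -8)
I(v) = -8 (I(v) = (-8 + 0)*1 = -8*1 = -8)
K(l) = 6 (K(l) = 3 + 3 = 6)
K(I(2))*50 = 6*50 = 300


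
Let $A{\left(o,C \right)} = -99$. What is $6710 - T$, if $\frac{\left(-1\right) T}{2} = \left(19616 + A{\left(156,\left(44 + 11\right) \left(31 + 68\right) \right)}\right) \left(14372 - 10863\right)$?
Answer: $136977016$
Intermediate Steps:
$T = -136970306$ ($T = - 2 \left(19616 - 99\right) \left(14372 - 10863\right) = - 2 \cdot 19517 \cdot 3509 = \left(-2\right) 68485153 = -136970306$)
$6710 - T = 6710 - -136970306 = 6710 + 136970306 = 136977016$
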